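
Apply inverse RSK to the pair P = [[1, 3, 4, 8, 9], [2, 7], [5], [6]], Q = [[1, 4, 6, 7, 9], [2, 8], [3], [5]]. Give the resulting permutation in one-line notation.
Reverse the RSK construction: for i from n down to 1, find the cell of Q containing i, remove the entry at that cell from P, and reverse-bump it up through P; the value ejected from row 1 is w(i).

Step i=9: Q has 9 at row 1, column 5; remove that cell from P, ejecting 9. So w(9) = 9. P is now [[1, 3, 4, 8], [2, 7], [5], [6]].
Step i=8: Q has 8 at row 2, column 2; remove 7 from row 2 of P and reverse-bump: 7 enters row 1 and ejects 4. So w(8) = 4. P is now [[1, 3, 7, 8], [2], [5], [6]].
Step i=7: Q has 7 at row 1, column 4; remove that cell from P, ejecting 8. So w(7) = 8. P is now [[1, 3, 7], [2], [5], [6]].
Step i=6: Q has 6 at row 1, column 3; remove that cell from P, ejecting 7. So w(6) = 7. P is now [[1, 3], [2], [5], [6]].
Step i=5: Q has 5 at row 4, column 1; remove 6 from row 4 of P and reverse-bump: 6 enters row 3 and ejects 5; 5 enters row 2 and ejects 2; 2 enters row 1 and ejects 1. So w(5) = 1. P is now [[2, 3], [5], [6]].
Step i=4: Q has 4 at row 1, column 2; remove that cell from P, ejecting 3. So w(4) = 3. P is now [[2], [5], [6]].
Step i=3: Q has 3 at row 3, column 1; remove 6 from row 3 of P and reverse-bump: 6 enters row 2 and ejects 5; 5 enters row 1 and ejects 2. So w(3) = 2. P is now [[5], [6]].
Step i=2: Q has 2 at row 2, column 1; remove 6 from row 2 of P and reverse-bump: 6 enters row 1 and ejects 5. So w(2) = 5. P is now [[6]].
Step i=1: Q has 1 at row 1, column 1; remove that cell from P, ejecting 6. So w(1) = 6. P is now [].

So w = 6 5 2 3 1 7 8 4 9.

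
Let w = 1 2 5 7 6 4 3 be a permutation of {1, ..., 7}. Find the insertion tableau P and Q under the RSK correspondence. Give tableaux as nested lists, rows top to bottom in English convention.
Insert each entry of the permutation into P by Schensted row insertion, recording in Q the position of each new cell.

Insert 1: appended to row 1. P = [[1]], Q = [[1]].
Insert 2: appended to row 1. P = [[1, 2]], Q = [[1, 2]].
Insert 5: appended to row 1. P = [[1, 2, 5]], Q = [[1, 2, 3]].
Insert 7: appended to row 1. P = [[1, 2, 5, 7]], Q = [[1, 2, 3, 4]].
Insert 6: 6 bumps 7 from row 1; 7 starts row 2. P = [[1, 2, 5, 6], [7]], Q = [[1, 2, 3, 4], [5]].
Insert 4: 4 bumps 5 from row 1; 5 bumps 7 from row 2; 7 starts row 3. P = [[1, 2, 4, 6], [5], [7]], Q = [[1, 2, 3, 4], [5], [6]].
Insert 3: 3 bumps 4 from row 1; 4 bumps 5 from row 2; 5 bumps 7 from row 3; 7 starts row 4. P = [[1, 2, 3, 6], [4], [5], [7]], Q = [[1, 2, 3, 4], [5], [6], [7]].

So P = [[1, 2, 3, 6], [4], [5], [7]], Q = [[1, 2, 3, 4], [5], [6], [7]].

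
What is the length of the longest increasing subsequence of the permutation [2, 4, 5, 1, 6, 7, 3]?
5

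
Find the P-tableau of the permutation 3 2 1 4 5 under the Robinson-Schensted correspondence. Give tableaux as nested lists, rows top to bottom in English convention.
P = [[1, 4, 5], [2], [3]]

Insert 3: appended to row 1. P = [[3]].
Insert 2: 2 bumps 3 from row 1; 3 starts row 2. P = [[2], [3]].
Insert 1: 1 bumps 2 from row 1; 2 bumps 3 from row 2; 3 starts row 3. P = [[1], [2], [3]].
Insert 4: appended to row 1. P = [[1, 4], [2], [3]].
Insert 5: appended to row 1. P = [[1, 4, 5], [2], [3]].

So P = [[1, 4, 5], [2], [3]].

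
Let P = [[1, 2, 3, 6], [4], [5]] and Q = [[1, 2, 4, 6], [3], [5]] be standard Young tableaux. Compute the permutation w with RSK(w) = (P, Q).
1 5 2 4 3 6

Reverse the RSK construction: for i from n down to 1, find the cell of Q containing i, remove the entry at that cell from P, and reverse-bump it up through P; the value ejected from row 1 is w(i).

Step i=6: Q has 6 at row 1, column 4; remove that cell from P, ejecting 6. So w(6) = 6. P is now [[1, 2, 3], [4], [5]].
Step i=5: Q has 5 at row 3, column 1; remove 5 from row 3 of P and reverse-bump: 5 enters row 2 and ejects 4; 4 enters row 1 and ejects 3. So w(5) = 3. P is now [[1, 2, 4], [5]].
Step i=4: Q has 4 at row 1, column 3; remove that cell from P, ejecting 4. So w(4) = 4. P is now [[1, 2], [5]].
Step i=3: Q has 3 at row 2, column 1; remove 5 from row 2 of P and reverse-bump: 5 enters row 1 and ejects 2. So w(3) = 2. P is now [[1, 5]].
Step i=2: Q has 2 at row 1, column 2; remove that cell from P, ejecting 5. So w(2) = 5. P is now [[1]].
Step i=1: Q has 1 at row 1, column 1; remove that cell from P, ejecting 1. So w(1) = 1. P is now [].

So w = 1 5 2 4 3 6.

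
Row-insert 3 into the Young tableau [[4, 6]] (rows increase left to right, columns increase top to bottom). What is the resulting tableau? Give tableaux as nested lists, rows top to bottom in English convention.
[[3, 6], [4]]

In row 1, 3 replaces 4 (the leftmost entry greater than 3); 4 is bumped to row 2. 4 starts a new row 2. The new tableau is [[3, 6], [4]].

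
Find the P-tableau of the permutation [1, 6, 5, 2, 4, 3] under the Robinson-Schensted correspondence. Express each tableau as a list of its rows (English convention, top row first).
P = [[1, 2, 3], [4], [5], [6]]

Insert 1: appended to row 1. P = [[1]].
Insert 6: appended to row 1. P = [[1, 6]].
Insert 5: 5 bumps 6 from row 1; 6 starts row 2. P = [[1, 5], [6]].
Insert 2: 2 bumps 5 from row 1; 5 bumps 6 from row 2; 6 starts row 3. P = [[1, 2], [5], [6]].
Insert 4: appended to row 1. P = [[1, 2, 4], [5], [6]].
Insert 3: 3 bumps 4 from row 1; 4 bumps 5 from row 2; 5 bumps 6 from row 3; 6 starts row 4. P = [[1, 2, 3], [4], [5], [6]].

So P = [[1, 2, 3], [4], [5], [6]].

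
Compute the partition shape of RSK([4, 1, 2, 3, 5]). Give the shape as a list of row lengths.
RSK row insertion gives P = [[1, 2, 3, 5], [4]], which has shape [4, 1].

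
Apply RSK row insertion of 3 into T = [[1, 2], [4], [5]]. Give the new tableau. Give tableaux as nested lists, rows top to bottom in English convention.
3 is larger than every entry of row 1, so it is appended to row 1. The new tableau is [[1, 2, 3], [4], [5]].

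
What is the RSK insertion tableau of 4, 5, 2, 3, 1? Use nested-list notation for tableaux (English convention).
P = [[1, 3], [2, 5], [4]]

Insert 4: appended to row 1. P = [[4]].
Insert 5: appended to row 1. P = [[4, 5]].
Insert 2: 2 bumps 4 from row 1; 4 starts row 2. P = [[2, 5], [4]].
Insert 3: 3 bumps 5 from row 1; 5 appends to row 2. P = [[2, 3], [4, 5]].
Insert 1: 1 bumps 2 from row 1; 2 bumps 4 from row 2; 4 starts row 3. P = [[1, 3], [2, 5], [4]].

So P = [[1, 3], [2, 5], [4]].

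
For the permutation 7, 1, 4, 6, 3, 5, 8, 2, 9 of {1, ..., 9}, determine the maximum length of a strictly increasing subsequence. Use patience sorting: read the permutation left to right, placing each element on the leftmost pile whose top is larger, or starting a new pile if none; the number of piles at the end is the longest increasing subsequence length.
7: new pile. tops = [7]
1: onto pile 1 (replacing 7). tops = [1]
4: new pile. tops = [1, 4]
6: new pile. tops = [1, 4, 6]
3: onto pile 2 (replacing 4). tops = [1, 3, 6]
5: onto pile 3 (replacing 6). tops = [1, 3, 5]
8: new pile. tops = [1, 3, 5, 8]
2: onto pile 2 (replacing 3). tops = [1, 2, 5, 8]
9: new pile. tops = [1, 2, 5, 8, 9]

5 piles, so the longest increasing subsequence has length 5.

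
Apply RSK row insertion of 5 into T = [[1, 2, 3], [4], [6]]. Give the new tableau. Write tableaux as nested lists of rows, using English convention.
[[1, 2, 3, 5], [4], [6]]

5 is larger than every entry of row 1, so it is appended to row 1. The new tableau is [[1, 2, 3, 5], [4], [6]].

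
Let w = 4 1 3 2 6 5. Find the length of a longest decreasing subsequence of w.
3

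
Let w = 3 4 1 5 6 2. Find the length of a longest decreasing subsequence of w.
2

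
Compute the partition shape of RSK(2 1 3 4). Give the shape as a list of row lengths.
RSK row insertion gives P = [[1, 3, 4], [2]], which has shape [3, 1].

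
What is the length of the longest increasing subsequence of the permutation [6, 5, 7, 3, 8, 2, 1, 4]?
3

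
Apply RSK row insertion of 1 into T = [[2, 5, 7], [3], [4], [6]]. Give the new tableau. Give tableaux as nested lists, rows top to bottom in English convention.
In row 1, 1 replaces 2 (the leftmost entry greater than 1); 2 is bumped to row 2. In row 2, 2 replaces 3 (the leftmost entry greater than 2); 3 is bumped to row 3. In row 3, 3 replaces 4 (the leftmost entry greater than 3); 4 is bumped to row 4. In row 4, 4 replaces 6 (the leftmost entry greater than 4); 6 is bumped to row 5. 6 starts a new row 5. The new tableau is [[1, 5, 7], [2], [3], [4], [6]].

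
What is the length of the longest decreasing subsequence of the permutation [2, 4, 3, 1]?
3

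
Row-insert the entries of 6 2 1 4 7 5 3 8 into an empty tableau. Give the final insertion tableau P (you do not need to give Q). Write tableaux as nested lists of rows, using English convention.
Insert 6: appended to row 1. P = [[6]].
Insert 2: 2 bumps 6 from row 1; 6 starts row 2. P = [[2], [6]].
Insert 1: 1 bumps 2 from row 1; 2 bumps 6 from row 2; 6 starts row 3. P = [[1], [2], [6]].
Insert 4: appended to row 1. P = [[1, 4], [2], [6]].
Insert 7: appended to row 1. P = [[1, 4, 7], [2], [6]].
Insert 5: 5 bumps 7 from row 1; 7 appends to row 2. P = [[1, 4, 5], [2, 7], [6]].
Insert 3: 3 bumps 4 from row 1; 4 bumps 7 from row 2; 7 appends to row 3. P = [[1, 3, 5], [2, 4], [6, 7]].
Insert 8: appended to row 1. P = [[1, 3, 5, 8], [2, 4], [6, 7]].

So P = [[1, 3, 5, 8], [2, 4], [6, 7]].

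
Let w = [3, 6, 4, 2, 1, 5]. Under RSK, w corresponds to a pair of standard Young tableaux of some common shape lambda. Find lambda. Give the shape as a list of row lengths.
Row-insert each entry into an empty tableau.

After inserting 3: P = [[3]].
After inserting 6: P = [[3, 6]].
After inserting 4: P = [[3, 4], [6]].
After inserting 2: P = [[2, 4], [3], [6]].
After inserting 1: P = [[1, 4], [2], [3], [6]].
After inserting 5: P = [[1, 4, 5], [2], [3], [6]].

The final insertion tableau P = [[1, 4, 5], [2], [3], [6]] has shape [3, 1, 1, 1].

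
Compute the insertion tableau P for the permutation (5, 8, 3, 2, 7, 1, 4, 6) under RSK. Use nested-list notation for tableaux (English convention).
Insert 5: appended to row 1. P = [[5]].
Insert 8: appended to row 1. P = [[5, 8]].
Insert 3: 3 bumps 5 from row 1; 5 starts row 2. P = [[3, 8], [5]].
Insert 2: 2 bumps 3 from row 1; 3 bumps 5 from row 2; 5 starts row 3. P = [[2, 8], [3], [5]].
Insert 7: 7 bumps 8 from row 1; 8 appends to row 2. P = [[2, 7], [3, 8], [5]].
Insert 1: 1 bumps 2 from row 1; 2 bumps 3 from row 2; 3 bumps 5 from row 3; 5 starts row 4. P = [[1, 7], [2, 8], [3], [5]].
Insert 4: 4 bumps 7 from row 1; 7 bumps 8 from row 2; 8 appends to row 3. P = [[1, 4], [2, 7], [3, 8], [5]].
Insert 6: appended to row 1. P = [[1, 4, 6], [2, 7], [3, 8], [5]].

So P = [[1, 4, 6], [2, 7], [3, 8], [5]].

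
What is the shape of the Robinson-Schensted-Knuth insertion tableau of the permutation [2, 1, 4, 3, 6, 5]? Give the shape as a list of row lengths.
[3, 3]

Row-insert each entry into an empty tableau.

After inserting 2: P = [[2]].
After inserting 1: P = [[1], [2]].
After inserting 4: P = [[1, 4], [2]].
After inserting 3: P = [[1, 3], [2, 4]].
After inserting 6: P = [[1, 3, 6], [2, 4]].
After inserting 5: P = [[1, 3, 5], [2, 4, 6]].

The final insertion tableau P = [[1, 3, 5], [2, 4, 6]] has shape [3, 3].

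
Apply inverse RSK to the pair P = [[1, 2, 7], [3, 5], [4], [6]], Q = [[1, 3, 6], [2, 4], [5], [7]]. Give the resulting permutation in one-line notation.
4 1 6 5 3 7 2

Reverse the RSK construction: for i from n down to 1, find the cell of Q containing i, remove the entry at that cell from P, and reverse-bump it up through P; the value ejected from row 1 is w(i).

Step i=7: Q has 7 at row 4, column 1; remove 6 from row 4 of P and reverse-bump: 6 enters row 3 and ejects 4; 4 enters row 2 and ejects 3; 3 enters row 1 and ejects 2. So w(7) = 2. P is now [[1, 3, 7], [4, 5], [6]].
Step i=6: Q has 6 at row 1, column 3; remove that cell from P, ejecting 7. So w(6) = 7. P is now [[1, 3], [4, 5], [6]].
Step i=5: Q has 5 at row 3, column 1; remove 6 from row 3 of P and reverse-bump: 6 enters row 2 and ejects 5; 5 enters row 1 and ejects 3. So w(5) = 3. P is now [[1, 5], [4, 6]].
Step i=4: Q has 4 at row 2, column 2; remove 6 from row 2 of P and reverse-bump: 6 enters row 1 and ejects 5. So w(4) = 5. P is now [[1, 6], [4]].
Step i=3: Q has 3 at row 1, column 2; remove that cell from P, ejecting 6. So w(3) = 6. P is now [[1], [4]].
Step i=2: Q has 2 at row 2, column 1; remove 4 from row 2 of P and reverse-bump: 4 enters row 1 and ejects 1. So w(2) = 1. P is now [[4]].
Step i=1: Q has 1 at row 1, column 1; remove that cell from P, ejecting 4. So w(1) = 4. P is now [].

So w = 4 1 6 5 3 7 2.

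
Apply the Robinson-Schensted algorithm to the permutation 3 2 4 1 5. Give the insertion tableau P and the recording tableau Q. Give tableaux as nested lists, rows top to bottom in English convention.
P = [[1, 4, 5], [2], [3]], Q = [[1, 3, 5], [2], [4]]

Insert each entry of the permutation into P by Schensted row insertion, recording in Q the position of each new cell.

Insert 3: appended to row 1. P = [[3]], Q = [[1]].
Insert 2: 2 bumps 3 from row 1; 3 starts row 2. P = [[2], [3]], Q = [[1], [2]].
Insert 4: appended to row 1. P = [[2, 4], [3]], Q = [[1, 3], [2]].
Insert 1: 1 bumps 2 from row 1; 2 bumps 3 from row 2; 3 starts row 3. P = [[1, 4], [2], [3]], Q = [[1, 3], [2], [4]].
Insert 5: appended to row 1. P = [[1, 4, 5], [2], [3]], Q = [[1, 3, 5], [2], [4]].

So P = [[1, 4, 5], [2], [3]], Q = [[1, 3, 5], [2], [4]].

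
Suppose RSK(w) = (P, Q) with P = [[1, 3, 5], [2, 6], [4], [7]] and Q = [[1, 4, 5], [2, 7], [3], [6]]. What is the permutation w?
Reverse the RSK construction: for i from n down to 1, find the cell of Q containing i, remove the entry at that cell from P, and reverse-bump it up through P; the value ejected from row 1 is w(i).

Step i=7: Q has 7 at row 2, column 2; remove 6 from row 2 of P and reverse-bump: 6 enters row 1 and ejects 5. So w(7) = 5. P is now [[1, 3, 6], [2], [4], [7]].
Step i=6: Q has 6 at row 4, column 1; remove 7 from row 4 of P and reverse-bump: 7 enters row 3 and ejects 4; 4 enters row 2 and ejects 2; 2 enters row 1 and ejects 1. So w(6) = 1. P is now [[2, 3, 6], [4], [7]].
Step i=5: Q has 5 at row 1, column 3; remove that cell from P, ejecting 6. So w(5) = 6. P is now [[2, 3], [4], [7]].
Step i=4: Q has 4 at row 1, column 2; remove that cell from P, ejecting 3. So w(4) = 3. P is now [[2], [4], [7]].
Step i=3: Q has 3 at row 3, column 1; remove 7 from row 3 of P and reverse-bump: 7 enters row 2 and ejects 4; 4 enters row 1 and ejects 2. So w(3) = 2. P is now [[4], [7]].
Step i=2: Q has 2 at row 2, column 1; remove 7 from row 2 of P and reverse-bump: 7 enters row 1 and ejects 4. So w(2) = 4. P is now [[7]].
Step i=1: Q has 1 at row 1, column 1; remove that cell from P, ejecting 7. So w(1) = 7. P is now [].

So w = 7 4 2 3 6 1 5.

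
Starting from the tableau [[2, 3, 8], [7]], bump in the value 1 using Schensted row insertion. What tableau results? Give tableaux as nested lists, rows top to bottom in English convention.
In row 1, 1 replaces 2 (the leftmost entry greater than 1); 2 is bumped to row 2. In row 2, 2 replaces 7 (the leftmost entry greater than 2); 7 is bumped to row 3. 7 starts a new row 3. The new tableau is [[1, 3, 8], [2], [7]].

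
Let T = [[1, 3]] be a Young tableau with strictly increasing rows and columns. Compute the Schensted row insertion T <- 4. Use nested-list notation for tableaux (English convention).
[[1, 3, 4]]

4 is larger than every entry of row 1, so it is appended to row 1. The new tableau is [[1, 3, 4]].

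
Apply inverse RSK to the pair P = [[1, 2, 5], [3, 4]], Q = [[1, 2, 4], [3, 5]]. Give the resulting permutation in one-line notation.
Reverse the RSK construction: for i from n down to 1, find the cell of Q containing i, remove the entry at that cell from P, and reverse-bump it up through P; the value ejected from row 1 is w(i).

Step i=5: Q has 5 at row 2, column 2; remove 4 from row 2 of P and reverse-bump: 4 enters row 1 and ejects 2. So w(5) = 2. P is now [[1, 4, 5], [3]].
Step i=4: Q has 4 at row 1, column 3; remove that cell from P, ejecting 5. So w(4) = 5. P is now [[1, 4], [3]].
Step i=3: Q has 3 at row 2, column 1; remove 3 from row 2 of P and reverse-bump: 3 enters row 1 and ejects 1. So w(3) = 1. P is now [[3, 4]].
Step i=2: Q has 2 at row 1, column 2; remove that cell from P, ejecting 4. So w(2) = 4. P is now [[3]].
Step i=1: Q has 1 at row 1, column 1; remove that cell from P, ejecting 3. So w(1) = 3. P is now [].

So w = 3 4 1 5 2.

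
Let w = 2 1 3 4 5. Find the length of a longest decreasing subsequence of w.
2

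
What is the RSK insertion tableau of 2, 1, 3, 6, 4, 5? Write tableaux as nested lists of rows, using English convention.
Insert 2: appended to row 1. P = [[2]].
Insert 1: 1 bumps 2 from row 1; 2 starts row 2. P = [[1], [2]].
Insert 3: appended to row 1. P = [[1, 3], [2]].
Insert 6: appended to row 1. P = [[1, 3, 6], [2]].
Insert 4: 4 bumps 6 from row 1; 6 appends to row 2. P = [[1, 3, 4], [2, 6]].
Insert 5: appended to row 1. P = [[1, 3, 4, 5], [2, 6]].

So P = [[1, 3, 4, 5], [2, 6]].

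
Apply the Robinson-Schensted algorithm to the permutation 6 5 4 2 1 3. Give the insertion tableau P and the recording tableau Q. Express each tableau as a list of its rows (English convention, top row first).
Insert each entry of the permutation into P by Schensted row insertion, recording in Q the position of each new cell.

Insert 6: appended to row 1. P = [[6]], Q = [[1]].
Insert 5: 5 bumps 6 from row 1; 6 starts row 2. P = [[5], [6]], Q = [[1], [2]].
Insert 4: 4 bumps 5 from row 1; 5 bumps 6 from row 2; 6 starts row 3. P = [[4], [5], [6]], Q = [[1], [2], [3]].
Insert 2: 2 bumps 4 from row 1; 4 bumps 5 from row 2; 5 bumps 6 from row 3; 6 starts row 4. P = [[2], [4], [5], [6]], Q = [[1], [2], [3], [4]].
Insert 1: 1 bumps 2 from row 1; 2 bumps 4 from row 2; 4 bumps 5 from row 3; 5 bumps 6 from row 4; 6 starts row 5. P = [[1], [2], [4], [5], [6]], Q = [[1], [2], [3], [4], [5]].
Insert 3: appended to row 1. P = [[1, 3], [2], [4], [5], [6]], Q = [[1, 6], [2], [3], [4], [5]].

So P = [[1, 3], [2], [4], [5], [6]], Q = [[1, 6], [2], [3], [4], [5]].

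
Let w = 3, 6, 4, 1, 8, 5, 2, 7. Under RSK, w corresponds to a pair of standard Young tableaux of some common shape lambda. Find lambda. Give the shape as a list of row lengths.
Row-insert each entry into an empty tableau.

After inserting 3: P = [[3]].
After inserting 6: P = [[3, 6]].
After inserting 4: P = [[3, 4], [6]].
After inserting 1: P = [[1, 4], [3], [6]].
After inserting 8: P = [[1, 4, 8], [3], [6]].
After inserting 5: P = [[1, 4, 5], [3, 8], [6]].
After inserting 2: P = [[1, 2, 5], [3, 4], [6, 8]].
After inserting 7: P = [[1, 2, 5, 7], [3, 4], [6, 8]].

The final insertion tableau P = [[1, 2, 5, 7], [3, 4], [6, 8]] has shape [4, 2, 2].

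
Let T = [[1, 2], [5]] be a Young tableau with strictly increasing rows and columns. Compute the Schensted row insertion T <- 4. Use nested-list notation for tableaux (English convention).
4 is larger than every entry of row 1, so it is appended to row 1. The new tableau is [[1, 2, 4], [5]].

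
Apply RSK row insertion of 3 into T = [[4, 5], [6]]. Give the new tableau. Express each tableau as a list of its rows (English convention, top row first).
In row 1, 3 replaces 4 (the leftmost entry greater than 3); 4 is bumped to row 2. In row 2, 4 replaces 6 (the leftmost entry greater than 4); 6 is bumped to row 3. 6 starts a new row 3. The new tableau is [[3, 5], [4], [6]].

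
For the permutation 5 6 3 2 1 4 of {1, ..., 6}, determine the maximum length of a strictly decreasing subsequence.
4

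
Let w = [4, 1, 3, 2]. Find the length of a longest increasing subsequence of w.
2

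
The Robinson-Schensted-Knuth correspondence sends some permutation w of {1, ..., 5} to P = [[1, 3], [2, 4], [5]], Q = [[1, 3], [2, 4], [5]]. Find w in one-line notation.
2 1 5 4 3

Reverse RSK: for i = n, n-1, ..., 1, locate i in Q, remove the corresponding corner cell from P, and reverse-bump its entry up through P; the value ejected from row 1 is w(i).

So w = 2 1 5 4 3.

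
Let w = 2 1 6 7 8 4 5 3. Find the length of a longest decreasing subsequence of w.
3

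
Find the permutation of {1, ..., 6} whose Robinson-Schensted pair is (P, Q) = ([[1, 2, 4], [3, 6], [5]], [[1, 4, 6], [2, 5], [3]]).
5 3 1 6 2 4

Reverse RSK: for i = n, n-1, ..., 1, locate i in Q, remove the corresponding corner cell from P, and reverse-bump its entry up through P; the value ejected from row 1 is w(i).

So w = 5 3 1 6 2 4.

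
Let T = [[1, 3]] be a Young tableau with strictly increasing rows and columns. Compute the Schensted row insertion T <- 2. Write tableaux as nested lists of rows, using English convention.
In row 1, 2 replaces 3 (the leftmost entry greater than 2); 3 is bumped to row 2. 3 starts a new row 2. The new tableau is [[1, 2], [3]].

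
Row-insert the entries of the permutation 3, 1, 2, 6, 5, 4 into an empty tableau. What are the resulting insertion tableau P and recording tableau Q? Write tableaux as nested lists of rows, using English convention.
P = [[1, 2, 4], [3, 5], [6]], Q = [[1, 3, 4], [2, 5], [6]]

Insert each entry of the permutation into P by Schensted row insertion, recording in Q the position of each new cell.

Insert 3: appended to row 1. P = [[3]].
Insert 1: 1 bumps 3 from row 1; 3 starts row 2. P = [[1], [3]].
Insert 2: appended to row 1. P = [[1, 2], [3]].
Insert 6: appended to row 1. P = [[1, 2, 6], [3]].
Insert 5: 5 bumps 6 from row 1; 6 appends to row 2. P = [[1, 2, 5], [3, 6]].
Insert 4: 4 bumps 5 from row 1; 5 bumps 6 from row 2; 6 starts row 3. P = [[1, 2, 4], [3, 5], [6]].

So P = [[1, 2, 4], [3, 5], [6]], Q = [[1, 3, 4], [2, 5], [6]].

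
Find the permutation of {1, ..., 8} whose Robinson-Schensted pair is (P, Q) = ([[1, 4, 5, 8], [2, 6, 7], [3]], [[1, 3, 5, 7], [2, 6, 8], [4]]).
Reverse the RSK construction: for i from n down to 1, find the cell of Q containing i, remove the entry at that cell from P, and reverse-bump it up through P; the value ejected from row 1 is w(i).

Step i=8: Q has 8 at row 2, column 3; remove 7 from row 2 of P and reverse-bump: 7 enters row 1 and ejects 5. So w(8) = 5. P is now [[1, 4, 7, 8], [2, 6], [3]].
Step i=7: Q has 7 at row 1, column 4; remove that cell from P, ejecting 8. So w(7) = 8. P is now [[1, 4, 7], [2, 6], [3]].
Step i=6: Q has 6 at row 2, column 2; remove 6 from row 2 of P and reverse-bump: 6 enters row 1 and ejects 4. So w(6) = 4. P is now [[1, 6, 7], [2], [3]].
Step i=5: Q has 5 at row 1, column 3; remove that cell from P, ejecting 7. So w(5) = 7. P is now [[1, 6], [2], [3]].
Step i=4: Q has 4 at row 3, column 1; remove 3 from row 3 of P and reverse-bump: 3 enters row 2 and ejects 2; 2 enters row 1 and ejects 1. So w(4) = 1. P is now [[2, 6], [3]].
Step i=3: Q has 3 at row 1, column 2; remove that cell from P, ejecting 6. So w(3) = 6. P is now [[2], [3]].
Step i=2: Q has 2 at row 2, column 1; remove 3 from row 2 of P and reverse-bump: 3 enters row 1 and ejects 2. So w(2) = 2. P is now [[3]].
Step i=1: Q has 1 at row 1, column 1; remove that cell from P, ejecting 3. So w(1) = 3. P is now [].

So w = 3 2 6 1 7 4 8 5.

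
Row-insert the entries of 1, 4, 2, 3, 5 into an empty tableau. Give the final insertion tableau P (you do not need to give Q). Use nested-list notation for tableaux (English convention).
P = [[1, 2, 3, 5], [4]]

After inserting 1: P = [[1]].
After inserting 4: P = [[1, 4]].
After inserting 2: P = [[1, 2], [4]].
After inserting 3: P = [[1, 2, 3], [4]].
After inserting 5: P = [[1, 2, 3, 5], [4]].

So P = [[1, 2, 3, 5], [4]].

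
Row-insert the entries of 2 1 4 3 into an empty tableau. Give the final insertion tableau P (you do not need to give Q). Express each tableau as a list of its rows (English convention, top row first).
Insert 2: appended to row 1. P = [[2]].
Insert 1: 1 bumps 2 from row 1; 2 starts row 2. P = [[1], [2]].
Insert 4: appended to row 1. P = [[1, 4], [2]].
Insert 3: 3 bumps 4 from row 1; 4 appends to row 2. P = [[1, 3], [2, 4]].

So P = [[1, 3], [2, 4]].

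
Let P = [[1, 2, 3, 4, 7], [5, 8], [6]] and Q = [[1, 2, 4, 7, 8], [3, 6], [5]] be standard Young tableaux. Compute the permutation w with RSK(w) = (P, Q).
1 6 5 8 2 3 4 7

Reverse RSK: for i = n, n-1, ..., 1, locate i in Q, remove the corresponding corner cell from P, and reverse-bump its entry up through P; the value ejected from row 1 is w(i).

So w = 1 6 5 8 2 3 4 7.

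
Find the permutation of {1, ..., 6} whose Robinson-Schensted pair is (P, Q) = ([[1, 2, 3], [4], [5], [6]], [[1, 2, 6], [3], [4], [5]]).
1 6 5 4 2 3

Reverse the RSK construction: for i from n down to 1, find the cell of Q containing i, remove the entry at that cell from P, and reverse-bump it up through P; the value ejected from row 1 is w(i).

Step i=6: Q has 6 at row 1, column 3; remove that cell from P, ejecting 3. So w(6) = 3. P is now [[1, 2], [4], [5], [6]].
Step i=5: Q has 5 at row 4, column 1; remove 6 from row 4 of P and reverse-bump: 6 enters row 3 and ejects 5; 5 enters row 2 and ejects 4; 4 enters row 1 and ejects 2. So w(5) = 2. P is now [[1, 4], [5], [6]].
Step i=4: Q has 4 at row 3, column 1; remove 6 from row 3 of P and reverse-bump: 6 enters row 2 and ejects 5; 5 enters row 1 and ejects 4. So w(4) = 4. P is now [[1, 5], [6]].
Step i=3: Q has 3 at row 2, column 1; remove 6 from row 2 of P and reverse-bump: 6 enters row 1 and ejects 5. So w(3) = 5. P is now [[1, 6]].
Step i=2: Q has 2 at row 1, column 2; remove that cell from P, ejecting 6. So w(2) = 6. P is now [[1]].
Step i=1: Q has 1 at row 1, column 1; remove that cell from P, ejecting 1. So w(1) = 1. P is now [].

So w = 1 6 5 4 2 3.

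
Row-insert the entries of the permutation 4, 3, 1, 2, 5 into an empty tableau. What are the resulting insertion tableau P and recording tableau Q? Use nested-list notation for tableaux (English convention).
P = [[1, 2, 5], [3], [4]], Q = [[1, 4, 5], [2], [3]]

Insert each entry of the permutation into P by Schensted row insertion, recording in Q the position of each new cell.

Insert 4: appended to row 1. P = [[4]].
Insert 3: 3 bumps 4 from row 1; 4 starts row 2. P = [[3], [4]].
Insert 1: 1 bumps 3 from row 1; 3 bumps 4 from row 2; 4 starts row 3. P = [[1], [3], [4]].
Insert 2: appended to row 1. P = [[1, 2], [3], [4]].
Insert 5: appended to row 1. P = [[1, 2, 5], [3], [4]].

So P = [[1, 2, 5], [3], [4]], Q = [[1, 4, 5], [2], [3]].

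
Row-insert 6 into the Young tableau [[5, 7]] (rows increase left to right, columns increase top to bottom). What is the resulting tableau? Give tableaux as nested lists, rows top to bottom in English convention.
[[5, 6], [7]]

In row 1, 6 replaces 7 (the leftmost entry greater than 6); 7 is bumped to row 2. 7 starts a new row 2. The new tableau is [[5, 6], [7]].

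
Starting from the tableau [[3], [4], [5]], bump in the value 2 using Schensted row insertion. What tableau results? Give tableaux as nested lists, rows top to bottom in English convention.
[[2], [3], [4], [5]]

In row 1, 2 replaces 3 (the leftmost entry greater than 2); 3 is bumped to row 2. In row 2, 3 replaces 4 (the leftmost entry greater than 3); 4 is bumped to row 3. In row 3, 4 replaces 5 (the leftmost entry greater than 4); 5 is bumped to row 4. 5 starts a new row 4. The new tableau is [[2], [3], [4], [5]].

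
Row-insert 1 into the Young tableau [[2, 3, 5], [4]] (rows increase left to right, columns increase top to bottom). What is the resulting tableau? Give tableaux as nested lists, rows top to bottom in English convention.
In row 1, 1 replaces 2 (the leftmost entry greater than 1); 2 is bumped to row 2. In row 2, 2 replaces 4 (the leftmost entry greater than 2); 4 is bumped to row 3. 4 starts a new row 3. The new tableau is [[1, 3, 5], [2], [4]].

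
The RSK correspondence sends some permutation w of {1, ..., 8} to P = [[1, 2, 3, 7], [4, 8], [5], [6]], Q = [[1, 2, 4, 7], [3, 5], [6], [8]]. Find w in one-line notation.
1 6 2 8 5 4 7 3

Reverse the RSK construction: for i from n down to 1, find the cell of Q containing i, remove the entry at that cell from P, and reverse-bump it up through P; the value ejected from row 1 is w(i).

Step i=8: Q has 8 at row 4, column 1; remove 6 from row 4 of P and reverse-bump: 6 enters row 3 and ejects 5; 5 enters row 2 and ejects 4; 4 enters row 1 and ejects 3. So w(8) = 3. P is now [[1, 2, 4, 7], [5, 8], [6]].
Step i=7: Q has 7 at row 1, column 4; remove that cell from P, ejecting 7. So w(7) = 7. P is now [[1, 2, 4], [5, 8], [6]].
Step i=6: Q has 6 at row 3, column 1; remove 6 from row 3 of P and reverse-bump: 6 enters row 2 and ejects 5; 5 enters row 1 and ejects 4. So w(6) = 4. P is now [[1, 2, 5], [6, 8]].
Step i=5: Q has 5 at row 2, column 2; remove 8 from row 2 of P and reverse-bump: 8 enters row 1 and ejects 5. So w(5) = 5. P is now [[1, 2, 8], [6]].
Step i=4: Q has 4 at row 1, column 3; remove that cell from P, ejecting 8. So w(4) = 8. P is now [[1, 2], [6]].
Step i=3: Q has 3 at row 2, column 1; remove 6 from row 2 of P and reverse-bump: 6 enters row 1 and ejects 2. So w(3) = 2. P is now [[1, 6]].
Step i=2: Q has 2 at row 1, column 2; remove that cell from P, ejecting 6. So w(2) = 6. P is now [[1]].
Step i=1: Q has 1 at row 1, column 1; remove that cell from P, ejecting 1. So w(1) = 1. P is now [].

So w = 1 6 2 8 5 4 7 3.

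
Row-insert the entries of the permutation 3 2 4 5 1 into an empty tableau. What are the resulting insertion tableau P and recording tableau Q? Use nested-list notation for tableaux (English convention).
Insert each entry of the permutation into P by Schensted row insertion, recording in Q the position of each new cell.

After inserting 3: P = [[3]].
After inserting 2: P = [[2], [3]].
After inserting 4: P = [[2, 4], [3]].
After inserting 5: P = [[2, 4, 5], [3]].
After inserting 1: P = [[1, 4, 5], [2], [3]].

So P = [[1, 4, 5], [2], [3]], Q = [[1, 3, 4], [2], [5]].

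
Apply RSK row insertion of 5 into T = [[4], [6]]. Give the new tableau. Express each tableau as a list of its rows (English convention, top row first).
[[4, 5], [6]]

5 is larger than every entry of row 1, so it is appended to row 1. The new tableau is [[4, 5], [6]].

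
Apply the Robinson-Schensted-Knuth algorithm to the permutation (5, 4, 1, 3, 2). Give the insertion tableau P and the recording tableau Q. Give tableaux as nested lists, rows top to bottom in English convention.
Insert each entry of the permutation into P by Schensted row insertion, recording in Q the position of each new cell.

Insert 5: appended to row 1. P = [[5]], Q = [[1]].
Insert 4: 4 bumps 5 from row 1; 5 starts row 2. P = [[4], [5]], Q = [[1], [2]].
Insert 1: 1 bumps 4 from row 1; 4 bumps 5 from row 2; 5 starts row 3. P = [[1], [4], [5]], Q = [[1], [2], [3]].
Insert 3: appended to row 1. P = [[1, 3], [4], [5]], Q = [[1, 4], [2], [3]].
Insert 2: 2 bumps 3 from row 1; 3 bumps 4 from row 2; 4 bumps 5 from row 3; 5 starts row 4. P = [[1, 2], [3], [4], [5]], Q = [[1, 4], [2], [3], [5]].

So P = [[1, 2], [3], [4], [5]], Q = [[1, 4], [2], [3], [5]].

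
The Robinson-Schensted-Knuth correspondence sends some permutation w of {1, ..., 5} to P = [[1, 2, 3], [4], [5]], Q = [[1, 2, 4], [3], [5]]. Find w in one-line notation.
Reverse the RSK construction: for i from n down to 1, find the cell of Q containing i, remove the entry at that cell from P, and reverse-bump it up through P; the value ejected from row 1 is w(i).

Step i=5: Q has 5 at row 3, column 1; remove 5 from row 3 of P and reverse-bump: 5 enters row 2 and ejects 4; 4 enters row 1 and ejects 3. So w(5) = 3. P is now [[1, 2, 4], [5]].
Step i=4: Q has 4 at row 1, column 3; remove that cell from P, ejecting 4. So w(4) = 4. P is now [[1, 2], [5]].
Step i=3: Q has 3 at row 2, column 1; remove 5 from row 2 of P and reverse-bump: 5 enters row 1 and ejects 2. So w(3) = 2. P is now [[1, 5]].
Step i=2: Q has 2 at row 1, column 2; remove that cell from P, ejecting 5. So w(2) = 5. P is now [[1]].
Step i=1: Q has 1 at row 1, column 1; remove that cell from P, ejecting 1. So w(1) = 1. P is now [].

So w = 1 5 2 4 3.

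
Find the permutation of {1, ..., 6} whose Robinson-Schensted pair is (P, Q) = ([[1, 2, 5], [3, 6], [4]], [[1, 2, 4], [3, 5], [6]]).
Reverse the RSK construction: for i from n down to 1, find the cell of Q containing i, remove the entry at that cell from P, and reverse-bump it up through P; the value ejected from row 1 is w(i).

Step i=6: Q has 6 at row 3, column 1; remove 4 from row 3 of P and reverse-bump: 4 enters row 2 and ejects 3; 3 enters row 1 and ejects 2. So w(6) = 2. P is now [[1, 3, 5], [4, 6]].
Step i=5: Q has 5 at row 2, column 2; remove 6 from row 2 of P and reverse-bump: 6 enters row 1 and ejects 5. So w(5) = 5. P is now [[1, 3, 6], [4]].
Step i=4: Q has 4 at row 1, column 3; remove that cell from P, ejecting 6. So w(4) = 6. P is now [[1, 3], [4]].
Step i=3: Q has 3 at row 2, column 1; remove 4 from row 2 of P and reverse-bump: 4 enters row 1 and ejects 3. So w(3) = 3. P is now [[1, 4]].
Step i=2: Q has 2 at row 1, column 2; remove that cell from P, ejecting 4. So w(2) = 4. P is now [[1]].
Step i=1: Q has 1 at row 1, column 1; remove that cell from P, ejecting 1. So w(1) = 1. P is now [].

So w = 1 4 3 6 5 2.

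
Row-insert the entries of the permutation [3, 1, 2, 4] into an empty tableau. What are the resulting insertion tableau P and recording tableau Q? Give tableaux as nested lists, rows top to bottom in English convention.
Insert each entry of the permutation into P by Schensted row insertion, recording in Q the position of each new cell.

After inserting 3: P = [[3]].
After inserting 1: P = [[1], [3]].
After inserting 2: P = [[1, 2], [3]].
After inserting 4: P = [[1, 2, 4], [3]].

So P = [[1, 2, 4], [3]], Q = [[1, 3, 4], [2]].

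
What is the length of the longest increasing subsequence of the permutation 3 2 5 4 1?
2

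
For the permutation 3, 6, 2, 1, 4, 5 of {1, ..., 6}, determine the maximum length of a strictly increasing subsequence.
3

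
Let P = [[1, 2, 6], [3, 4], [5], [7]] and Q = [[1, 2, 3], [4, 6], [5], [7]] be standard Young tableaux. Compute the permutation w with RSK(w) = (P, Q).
3 5 7 6 1 4 2

Reverse the RSK construction: for i from n down to 1, find the cell of Q containing i, remove the entry at that cell from P, and reverse-bump it up through P; the value ejected from row 1 is w(i).

Step i=7: Q has 7 at row 4, column 1; remove 7 from row 4 of P and reverse-bump: 7 enters row 3 and ejects 5; 5 enters row 2 and ejects 4; 4 enters row 1 and ejects 2. So w(7) = 2. P is now [[1, 4, 6], [3, 5], [7]].
Step i=6: Q has 6 at row 2, column 2; remove 5 from row 2 of P and reverse-bump: 5 enters row 1 and ejects 4. So w(6) = 4. P is now [[1, 5, 6], [3], [7]].
Step i=5: Q has 5 at row 3, column 1; remove 7 from row 3 of P and reverse-bump: 7 enters row 2 and ejects 3; 3 enters row 1 and ejects 1. So w(5) = 1. P is now [[3, 5, 6], [7]].
Step i=4: Q has 4 at row 2, column 1; remove 7 from row 2 of P and reverse-bump: 7 enters row 1 and ejects 6. So w(4) = 6. P is now [[3, 5, 7]].
Step i=3: Q has 3 at row 1, column 3; remove that cell from P, ejecting 7. So w(3) = 7. P is now [[3, 5]].
Step i=2: Q has 2 at row 1, column 2; remove that cell from P, ejecting 5. So w(2) = 5. P is now [[3]].
Step i=1: Q has 1 at row 1, column 1; remove that cell from P, ejecting 3. So w(1) = 3. P is now [].

So w = 3 5 7 6 1 4 2.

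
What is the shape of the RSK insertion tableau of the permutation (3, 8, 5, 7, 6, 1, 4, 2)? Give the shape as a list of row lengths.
Row-insert each entry into an empty tableau.

After inserting 3: P = [[3]].
After inserting 8: P = [[3, 8]].
After inserting 5: P = [[3, 5], [8]].
After inserting 7: P = [[3, 5, 7], [8]].
After inserting 6: P = [[3, 5, 6], [7], [8]].
After inserting 1: P = [[1, 5, 6], [3], [7], [8]].
After inserting 4: P = [[1, 4, 6], [3, 5], [7], [8]].
After inserting 2: P = [[1, 2, 6], [3, 4], [5], [7], [8]].

The final insertion tableau P = [[1, 2, 6], [3, 4], [5], [7], [8]] has shape [3, 2, 1, 1, 1].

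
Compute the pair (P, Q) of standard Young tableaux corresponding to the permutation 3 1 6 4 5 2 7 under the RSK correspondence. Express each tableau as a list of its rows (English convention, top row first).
P = [[1, 2, 5, 7], [3, 4], [6]], Q = [[1, 3, 5, 7], [2, 4], [6]]

Insert each entry of the permutation into P by Schensted row insertion, recording in Q the position of each new cell.

Insert 3: appended to row 1. P = [[3]].
Insert 1: 1 bumps 3 from row 1; 3 starts row 2. P = [[1], [3]].
Insert 6: appended to row 1. P = [[1, 6], [3]].
Insert 4: 4 bumps 6 from row 1; 6 appends to row 2. P = [[1, 4], [3, 6]].
Insert 5: appended to row 1. P = [[1, 4, 5], [3, 6]].
Insert 2: 2 bumps 4 from row 1; 4 bumps 6 from row 2; 6 starts row 3. P = [[1, 2, 5], [3, 4], [6]].
Insert 7: appended to row 1. P = [[1, 2, 5, 7], [3, 4], [6]].

So P = [[1, 2, 5, 7], [3, 4], [6]], Q = [[1, 3, 5, 7], [2, 4], [6]].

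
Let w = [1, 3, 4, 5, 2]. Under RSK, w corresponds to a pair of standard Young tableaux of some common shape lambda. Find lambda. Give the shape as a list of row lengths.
[4, 1]

Row-insert each entry into an empty tableau.

After inserting 1: P = [[1]].
After inserting 3: P = [[1, 3]].
After inserting 4: P = [[1, 3, 4]].
After inserting 5: P = [[1, 3, 4, 5]].
After inserting 2: P = [[1, 2, 4, 5], [3]].

The final insertion tableau P = [[1, 2, 4, 5], [3]] has shape [4, 1].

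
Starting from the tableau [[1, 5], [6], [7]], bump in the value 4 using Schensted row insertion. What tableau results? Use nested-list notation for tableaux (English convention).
In row 1, 4 replaces 5 (the leftmost entry greater than 4); 5 is bumped to row 2. In row 2, 5 replaces 6 (the leftmost entry greater than 5); 6 is bumped to row 3. In row 3, 6 replaces 7 (the leftmost entry greater than 6); 7 is bumped to row 4. 7 starts a new row 4. The new tableau is [[1, 4], [5], [6], [7]].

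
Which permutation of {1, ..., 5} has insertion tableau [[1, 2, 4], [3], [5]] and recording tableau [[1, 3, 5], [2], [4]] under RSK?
5 1 3 2 4

Reverse RSK: for i = n, n-1, ..., 1, locate i in Q, remove the corresponding corner cell from P, and reverse-bump its entry up through P; the value ejected from row 1 is w(i).

So w = 5 1 3 2 4.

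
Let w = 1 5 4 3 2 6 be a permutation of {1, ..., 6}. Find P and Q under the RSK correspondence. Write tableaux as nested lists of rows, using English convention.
Insert each entry of the permutation into P by Schensted row insertion, recording in Q the position of each new cell.

After inserting 1: P = [[1]].
After inserting 5: P = [[1, 5]].
After inserting 4: P = [[1, 4], [5]].
After inserting 3: P = [[1, 3], [4], [5]].
After inserting 2: P = [[1, 2], [3], [4], [5]].
After inserting 6: P = [[1, 2, 6], [3], [4], [5]].

So P = [[1, 2, 6], [3], [4], [5]], Q = [[1, 2, 6], [3], [4], [5]].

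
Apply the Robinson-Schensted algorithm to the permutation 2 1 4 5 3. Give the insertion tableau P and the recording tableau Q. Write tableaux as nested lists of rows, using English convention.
P = [[1, 3, 5], [2, 4]], Q = [[1, 3, 4], [2, 5]]

Insert each entry of the permutation into P by Schensted row insertion, recording in Q the position of each new cell.

Insert 2: appended to row 1. P = [[2]], Q = [[1]].
Insert 1: 1 bumps 2 from row 1; 2 starts row 2. P = [[1], [2]], Q = [[1], [2]].
Insert 4: appended to row 1. P = [[1, 4], [2]], Q = [[1, 3], [2]].
Insert 5: appended to row 1. P = [[1, 4, 5], [2]], Q = [[1, 3, 4], [2]].
Insert 3: 3 bumps 4 from row 1; 4 appends to row 2. P = [[1, 3, 5], [2, 4]], Q = [[1, 3, 4], [2, 5]].

So P = [[1, 3, 5], [2, 4]], Q = [[1, 3, 4], [2, 5]].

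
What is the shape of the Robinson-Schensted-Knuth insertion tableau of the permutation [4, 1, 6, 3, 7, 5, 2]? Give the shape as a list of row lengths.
[3, 3, 1]

RSK row insertion gives P = [[1, 2, 5], [3, 6, 7], [4]], which has shape [3, 3, 1].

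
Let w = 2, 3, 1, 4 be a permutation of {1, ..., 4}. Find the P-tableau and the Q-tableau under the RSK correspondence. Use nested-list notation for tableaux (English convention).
P = [[1, 3, 4], [2]], Q = [[1, 2, 4], [3]]

Insert each entry of the permutation into P by Schensted row insertion, recording in Q the position of each new cell.

Insert 2: appended to row 1. P = [[2]], Q = [[1]].
Insert 3: appended to row 1. P = [[2, 3]], Q = [[1, 2]].
Insert 1: 1 bumps 2 from row 1; 2 starts row 2. P = [[1, 3], [2]], Q = [[1, 2], [3]].
Insert 4: appended to row 1. P = [[1, 3, 4], [2]], Q = [[1, 2, 4], [3]].

So P = [[1, 3, 4], [2]], Q = [[1, 2, 4], [3]].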